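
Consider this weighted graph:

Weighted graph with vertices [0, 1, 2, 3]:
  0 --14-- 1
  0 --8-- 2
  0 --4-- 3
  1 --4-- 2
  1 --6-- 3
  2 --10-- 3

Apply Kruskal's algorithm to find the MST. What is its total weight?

Applying Kruskal's algorithm (sort edges by weight, add if no cycle):
  Add (0,3) w=4
  Add (1,2) w=4
  Add (1,3) w=6
  Skip (0,2) w=8 (creates cycle)
  Skip (2,3) w=10 (creates cycle)
  Skip (0,1) w=14 (creates cycle)
MST weight = 14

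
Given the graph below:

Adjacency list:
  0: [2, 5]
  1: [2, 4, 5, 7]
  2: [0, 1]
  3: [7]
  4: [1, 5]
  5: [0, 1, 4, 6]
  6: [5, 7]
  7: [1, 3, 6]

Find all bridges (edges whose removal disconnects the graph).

A bridge is an edge whose removal increases the number of connected components.
Bridges found: (3,7)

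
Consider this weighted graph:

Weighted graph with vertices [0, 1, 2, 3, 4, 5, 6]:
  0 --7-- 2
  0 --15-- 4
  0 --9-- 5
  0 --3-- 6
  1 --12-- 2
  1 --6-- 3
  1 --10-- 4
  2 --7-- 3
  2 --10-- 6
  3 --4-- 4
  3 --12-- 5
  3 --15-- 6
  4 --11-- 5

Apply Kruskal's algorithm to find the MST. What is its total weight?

Applying Kruskal's algorithm (sort edges by weight, add if no cycle):
  Add (0,6) w=3
  Add (3,4) w=4
  Add (1,3) w=6
  Add (0,2) w=7
  Add (2,3) w=7
  Add (0,5) w=9
  Skip (1,4) w=10 (creates cycle)
  Skip (2,6) w=10 (creates cycle)
  Skip (4,5) w=11 (creates cycle)
  Skip (1,2) w=12 (creates cycle)
  Skip (3,5) w=12 (creates cycle)
  Skip (0,4) w=15 (creates cycle)
  Skip (3,6) w=15 (creates cycle)
MST weight = 36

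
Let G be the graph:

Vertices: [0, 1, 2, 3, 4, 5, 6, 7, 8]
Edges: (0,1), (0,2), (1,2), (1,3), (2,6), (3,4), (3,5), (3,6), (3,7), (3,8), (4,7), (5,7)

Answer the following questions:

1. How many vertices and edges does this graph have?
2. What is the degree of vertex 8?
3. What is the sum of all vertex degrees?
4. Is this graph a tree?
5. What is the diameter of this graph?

Count: 9 vertices, 12 edges.
Vertex 8 has neighbors [3], degree = 1.
Handshaking lemma: 2 * 12 = 24.
A tree on 9 vertices has 8 edges. This graph has 12 edges (4 extra). Not a tree.
Diameter (longest shortest path) = 3.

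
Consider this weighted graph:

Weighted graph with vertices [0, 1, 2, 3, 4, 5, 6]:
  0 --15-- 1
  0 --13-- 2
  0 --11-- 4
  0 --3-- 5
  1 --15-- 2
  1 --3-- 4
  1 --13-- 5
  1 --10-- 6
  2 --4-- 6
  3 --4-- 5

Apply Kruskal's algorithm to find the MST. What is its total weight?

Applying Kruskal's algorithm (sort edges by weight, add if no cycle):
  Add (0,5) w=3
  Add (1,4) w=3
  Add (2,6) w=4
  Add (3,5) w=4
  Add (1,6) w=10
  Add (0,4) w=11
  Skip (0,2) w=13 (creates cycle)
  Skip (1,5) w=13 (creates cycle)
  Skip (0,1) w=15 (creates cycle)
  Skip (1,2) w=15 (creates cycle)
MST weight = 35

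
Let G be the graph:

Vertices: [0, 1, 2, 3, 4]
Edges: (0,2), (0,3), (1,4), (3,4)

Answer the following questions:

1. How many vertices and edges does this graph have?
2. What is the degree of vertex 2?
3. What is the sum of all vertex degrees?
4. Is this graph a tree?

Count: 5 vertices, 4 edges.
Vertex 2 has neighbors [0], degree = 1.
Handshaking lemma: 2 * 4 = 8.
A graph is a tree iff it is connected and has exactly n-1 edges. This graph is connected (all 5 vertices in one component) and has 5-1 = 4 edges. It is a tree.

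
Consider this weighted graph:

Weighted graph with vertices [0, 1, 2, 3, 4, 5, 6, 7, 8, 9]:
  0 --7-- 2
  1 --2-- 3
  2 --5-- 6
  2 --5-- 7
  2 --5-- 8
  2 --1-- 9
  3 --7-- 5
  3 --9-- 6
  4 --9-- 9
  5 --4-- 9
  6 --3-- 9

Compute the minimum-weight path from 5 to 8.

Using Dijkstra's algorithm from vertex 5:
Shortest path: 5 -> 9 -> 2 -> 8
Total weight: 4 + 1 + 5 = 10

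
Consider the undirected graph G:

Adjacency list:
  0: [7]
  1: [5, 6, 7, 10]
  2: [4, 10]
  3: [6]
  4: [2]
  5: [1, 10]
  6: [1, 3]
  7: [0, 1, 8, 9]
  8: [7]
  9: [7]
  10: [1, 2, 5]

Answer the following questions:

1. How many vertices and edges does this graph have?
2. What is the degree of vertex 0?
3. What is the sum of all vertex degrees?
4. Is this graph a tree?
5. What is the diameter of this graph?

Count: 11 vertices, 11 edges.
Vertex 0 has neighbors [7], degree = 1.
Handshaking lemma: 2 * 11 = 22.
A tree on 11 vertices has 10 edges. This graph has 11 edges (1 extra). Not a tree.
Diameter (longest shortest path) = 5.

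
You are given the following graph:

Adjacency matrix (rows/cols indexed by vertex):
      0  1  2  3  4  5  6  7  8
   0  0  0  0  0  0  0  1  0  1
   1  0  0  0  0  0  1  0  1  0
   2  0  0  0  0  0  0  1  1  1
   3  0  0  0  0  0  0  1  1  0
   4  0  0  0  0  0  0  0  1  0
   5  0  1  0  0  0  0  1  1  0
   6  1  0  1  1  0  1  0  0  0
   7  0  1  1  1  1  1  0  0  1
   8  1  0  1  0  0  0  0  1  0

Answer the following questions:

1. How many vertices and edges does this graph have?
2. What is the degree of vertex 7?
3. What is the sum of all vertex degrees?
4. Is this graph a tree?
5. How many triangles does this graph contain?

Count: 9 vertices, 13 edges.
Vertex 7 has neighbors [1, 2, 3, 4, 5, 8], degree = 6.
Handshaking lemma: 2 * 13 = 26.
A tree on 9 vertices has 8 edges. This graph has 13 edges (5 extra). Not a tree.
Number of triangles = 2.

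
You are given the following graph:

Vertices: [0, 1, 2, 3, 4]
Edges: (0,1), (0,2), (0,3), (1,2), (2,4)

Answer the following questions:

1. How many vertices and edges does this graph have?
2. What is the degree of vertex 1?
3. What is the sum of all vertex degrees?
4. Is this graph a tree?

Count: 5 vertices, 5 edges.
Vertex 1 has neighbors [0, 2], degree = 2.
Handshaking lemma: 2 * 5 = 10.
A tree on 5 vertices has 4 edges. This graph has 5 edges (1 extra). Not a tree.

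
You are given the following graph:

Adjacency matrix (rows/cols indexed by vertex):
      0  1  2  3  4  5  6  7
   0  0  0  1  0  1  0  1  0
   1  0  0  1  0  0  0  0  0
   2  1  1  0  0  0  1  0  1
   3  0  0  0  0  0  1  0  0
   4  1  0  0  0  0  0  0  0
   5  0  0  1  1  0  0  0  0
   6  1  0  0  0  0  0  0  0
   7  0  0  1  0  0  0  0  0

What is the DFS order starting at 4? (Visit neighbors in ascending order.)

DFS from vertex 4 (neighbors processed in ascending order):
Visit order: 4, 0, 2, 1, 5, 3, 7, 6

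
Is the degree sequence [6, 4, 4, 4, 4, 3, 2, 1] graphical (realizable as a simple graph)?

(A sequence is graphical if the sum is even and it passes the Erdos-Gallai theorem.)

Sum of degrees = 28. Sum is even and passes Erdos-Gallai. The sequence IS graphical.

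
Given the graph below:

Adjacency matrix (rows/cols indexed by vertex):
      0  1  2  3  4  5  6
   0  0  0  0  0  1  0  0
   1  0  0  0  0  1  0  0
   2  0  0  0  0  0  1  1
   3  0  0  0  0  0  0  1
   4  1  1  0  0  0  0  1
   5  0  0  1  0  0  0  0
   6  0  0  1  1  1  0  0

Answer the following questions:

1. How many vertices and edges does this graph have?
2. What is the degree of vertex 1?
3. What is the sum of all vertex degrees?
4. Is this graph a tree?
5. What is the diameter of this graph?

Count: 7 vertices, 6 edges.
Vertex 1 has neighbors [4], degree = 1.
Handshaking lemma: 2 * 6 = 12.
A graph is a tree iff it is connected and has exactly n-1 edges. This graph is connected (all 7 vertices in one component) and has 7-1 = 6 edges. It is a tree.
Diameter (longest shortest path) = 4.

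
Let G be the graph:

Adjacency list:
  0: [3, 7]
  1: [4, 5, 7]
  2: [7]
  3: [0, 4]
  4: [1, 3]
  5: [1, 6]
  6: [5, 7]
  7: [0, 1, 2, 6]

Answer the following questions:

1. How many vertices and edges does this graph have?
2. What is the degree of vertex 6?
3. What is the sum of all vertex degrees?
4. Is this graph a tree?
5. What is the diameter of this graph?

Count: 8 vertices, 9 edges.
Vertex 6 has neighbors [5, 7], degree = 2.
Handshaking lemma: 2 * 9 = 18.
A tree on 8 vertices has 7 edges. This graph has 9 edges (2 extra). Not a tree.
Diameter (longest shortest path) = 3.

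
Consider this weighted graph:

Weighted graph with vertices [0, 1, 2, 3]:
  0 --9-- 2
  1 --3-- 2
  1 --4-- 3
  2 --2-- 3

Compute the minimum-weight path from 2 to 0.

Using Dijkstra's algorithm from vertex 2:
Shortest path: 2 -> 0
Total weight: 9 = 9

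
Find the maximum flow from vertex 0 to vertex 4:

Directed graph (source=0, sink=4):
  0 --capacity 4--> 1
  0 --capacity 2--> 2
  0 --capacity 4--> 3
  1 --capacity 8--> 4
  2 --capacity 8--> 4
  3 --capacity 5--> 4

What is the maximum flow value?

Computing max flow:
  Flow on (0->1): 4/4
  Flow on (0->2): 2/2
  Flow on (0->3): 4/4
  Flow on (1->4): 4/8
  Flow on (2->4): 2/8
  Flow on (3->4): 4/5
Maximum flow = 10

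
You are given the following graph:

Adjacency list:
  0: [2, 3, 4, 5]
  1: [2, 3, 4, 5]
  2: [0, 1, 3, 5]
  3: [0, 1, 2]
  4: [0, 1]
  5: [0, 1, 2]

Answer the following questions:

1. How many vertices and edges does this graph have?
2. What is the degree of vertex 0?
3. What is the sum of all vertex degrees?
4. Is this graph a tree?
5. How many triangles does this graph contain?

Count: 6 vertices, 10 edges.
Vertex 0 has neighbors [2, 3, 4, 5], degree = 4.
Handshaking lemma: 2 * 10 = 20.
A tree on 6 vertices has 5 edges. This graph has 10 edges (5 extra). Not a tree.
Number of triangles = 4.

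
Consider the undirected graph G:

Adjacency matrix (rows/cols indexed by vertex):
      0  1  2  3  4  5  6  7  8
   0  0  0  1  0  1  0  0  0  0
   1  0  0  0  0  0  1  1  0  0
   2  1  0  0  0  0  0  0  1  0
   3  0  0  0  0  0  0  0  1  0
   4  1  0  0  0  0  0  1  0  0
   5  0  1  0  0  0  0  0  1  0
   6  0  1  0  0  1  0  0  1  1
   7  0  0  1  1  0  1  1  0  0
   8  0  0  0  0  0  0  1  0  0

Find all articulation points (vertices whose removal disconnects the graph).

An articulation point is a vertex whose removal disconnects the graph.
Articulation points: [6, 7]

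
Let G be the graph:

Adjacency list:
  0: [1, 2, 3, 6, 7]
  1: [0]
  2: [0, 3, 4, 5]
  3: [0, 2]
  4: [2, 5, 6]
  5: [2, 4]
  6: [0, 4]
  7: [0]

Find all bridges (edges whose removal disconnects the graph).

A bridge is an edge whose removal increases the number of connected components.
Bridges found: (0,1), (0,7)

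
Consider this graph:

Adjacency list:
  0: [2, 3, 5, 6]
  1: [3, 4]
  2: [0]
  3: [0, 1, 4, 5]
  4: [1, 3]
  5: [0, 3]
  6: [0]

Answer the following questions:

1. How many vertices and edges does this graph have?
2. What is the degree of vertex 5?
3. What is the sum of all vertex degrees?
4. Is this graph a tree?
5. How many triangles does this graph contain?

Count: 7 vertices, 8 edges.
Vertex 5 has neighbors [0, 3], degree = 2.
Handshaking lemma: 2 * 8 = 16.
A tree on 7 vertices has 6 edges. This graph has 8 edges (2 extra). Not a tree.
Number of triangles = 2.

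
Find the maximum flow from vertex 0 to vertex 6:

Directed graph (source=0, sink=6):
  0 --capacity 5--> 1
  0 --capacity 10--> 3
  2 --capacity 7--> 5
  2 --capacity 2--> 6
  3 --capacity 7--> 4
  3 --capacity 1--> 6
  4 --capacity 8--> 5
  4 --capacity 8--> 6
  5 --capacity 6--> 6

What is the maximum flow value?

Computing max flow:
  Flow on (0->3): 8/10
  Flow on (3->4): 7/7
  Flow on (3->6): 1/1
  Flow on (4->6): 7/8
Maximum flow = 8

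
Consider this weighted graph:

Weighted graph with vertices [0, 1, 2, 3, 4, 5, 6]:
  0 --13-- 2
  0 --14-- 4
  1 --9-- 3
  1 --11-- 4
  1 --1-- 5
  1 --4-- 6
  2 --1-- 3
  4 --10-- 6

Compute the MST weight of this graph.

Applying Kruskal's algorithm (sort edges by weight, add if no cycle):
  Add (1,5) w=1
  Add (2,3) w=1
  Add (1,6) w=4
  Add (1,3) w=9
  Add (4,6) w=10
  Skip (1,4) w=11 (creates cycle)
  Add (0,2) w=13
  Skip (0,4) w=14 (creates cycle)
MST weight = 38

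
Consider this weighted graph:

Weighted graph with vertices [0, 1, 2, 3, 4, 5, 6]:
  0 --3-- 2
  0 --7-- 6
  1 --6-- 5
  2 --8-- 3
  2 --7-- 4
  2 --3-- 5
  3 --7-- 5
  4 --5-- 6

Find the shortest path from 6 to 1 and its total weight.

Using Dijkstra's algorithm from vertex 6:
Shortest path: 6 -> 0 -> 2 -> 5 -> 1
Total weight: 7 + 3 + 3 + 6 = 19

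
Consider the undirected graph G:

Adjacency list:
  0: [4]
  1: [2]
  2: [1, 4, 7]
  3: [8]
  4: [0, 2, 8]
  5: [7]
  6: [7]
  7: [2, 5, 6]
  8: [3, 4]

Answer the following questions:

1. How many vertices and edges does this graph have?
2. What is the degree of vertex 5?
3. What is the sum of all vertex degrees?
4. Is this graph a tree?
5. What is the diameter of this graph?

Count: 9 vertices, 8 edges.
Vertex 5 has neighbors [7], degree = 1.
Handshaking lemma: 2 * 8 = 16.
A graph is a tree iff it is connected and has exactly n-1 edges. This graph is connected (all 9 vertices in one component) and has 9-1 = 8 edges. It is a tree.
Diameter (longest shortest path) = 5.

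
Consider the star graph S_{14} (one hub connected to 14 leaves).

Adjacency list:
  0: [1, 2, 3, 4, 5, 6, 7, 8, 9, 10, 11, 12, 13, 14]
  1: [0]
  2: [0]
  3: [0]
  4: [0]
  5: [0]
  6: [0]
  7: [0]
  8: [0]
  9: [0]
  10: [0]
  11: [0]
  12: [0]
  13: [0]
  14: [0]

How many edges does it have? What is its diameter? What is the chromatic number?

Star graph S_{14}: the hub connects to all 14 leaves.
Edges = 14.
Diameter = 2 (any leaf to hub is 1, leaf to leaf through hub is 2).
Star graphs are bipartite (hub vs leaves), so chromatic number = 2.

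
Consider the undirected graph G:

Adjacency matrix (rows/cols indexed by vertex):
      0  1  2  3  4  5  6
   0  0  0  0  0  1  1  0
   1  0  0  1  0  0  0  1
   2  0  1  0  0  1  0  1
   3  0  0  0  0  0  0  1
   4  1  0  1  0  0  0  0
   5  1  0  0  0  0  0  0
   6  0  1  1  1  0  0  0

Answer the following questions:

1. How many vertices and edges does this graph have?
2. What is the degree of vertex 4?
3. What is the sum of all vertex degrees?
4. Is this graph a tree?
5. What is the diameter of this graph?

Count: 7 vertices, 7 edges.
Vertex 4 has neighbors [0, 2], degree = 2.
Handshaking lemma: 2 * 7 = 14.
A tree on 7 vertices has 6 edges. This graph has 7 edges (1 extra). Not a tree.
Diameter (longest shortest path) = 5.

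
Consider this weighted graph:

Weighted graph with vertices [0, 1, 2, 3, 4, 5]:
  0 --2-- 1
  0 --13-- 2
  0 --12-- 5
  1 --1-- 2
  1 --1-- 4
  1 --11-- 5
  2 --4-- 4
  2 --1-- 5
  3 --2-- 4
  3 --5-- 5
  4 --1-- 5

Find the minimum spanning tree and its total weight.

Applying Kruskal's algorithm (sort edges by weight, add if no cycle):
  Add (1,2) w=1
  Add (1,4) w=1
  Add (2,5) w=1
  Skip (4,5) w=1 (creates cycle)
  Add (0,1) w=2
  Add (3,4) w=2
  Skip (2,4) w=4 (creates cycle)
  Skip (3,5) w=5 (creates cycle)
  Skip (1,5) w=11 (creates cycle)
  Skip (0,5) w=12 (creates cycle)
  Skip (0,2) w=13 (creates cycle)
MST weight = 7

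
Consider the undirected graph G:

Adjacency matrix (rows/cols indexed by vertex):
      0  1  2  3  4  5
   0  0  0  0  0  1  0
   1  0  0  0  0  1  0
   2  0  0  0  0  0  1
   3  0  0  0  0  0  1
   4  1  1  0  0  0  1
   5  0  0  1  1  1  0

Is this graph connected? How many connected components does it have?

Checking connectivity: the graph has 1 connected component(s).
All vertices are reachable from each other. The graph IS connected.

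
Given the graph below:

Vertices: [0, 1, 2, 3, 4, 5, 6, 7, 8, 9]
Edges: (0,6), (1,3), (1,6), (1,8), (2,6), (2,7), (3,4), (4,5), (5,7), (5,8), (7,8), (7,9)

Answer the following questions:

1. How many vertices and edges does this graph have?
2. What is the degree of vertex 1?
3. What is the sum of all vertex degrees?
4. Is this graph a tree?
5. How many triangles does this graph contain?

Count: 10 vertices, 12 edges.
Vertex 1 has neighbors [3, 6, 8], degree = 3.
Handshaking lemma: 2 * 12 = 24.
A tree on 10 vertices has 9 edges. This graph has 12 edges (3 extra). Not a tree.
Number of triangles = 1.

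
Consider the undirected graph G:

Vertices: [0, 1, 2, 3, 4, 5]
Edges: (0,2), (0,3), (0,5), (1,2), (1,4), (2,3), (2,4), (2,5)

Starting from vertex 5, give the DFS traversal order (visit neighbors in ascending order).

DFS from vertex 5 (neighbors processed in ascending order):
Visit order: 5, 0, 2, 1, 4, 3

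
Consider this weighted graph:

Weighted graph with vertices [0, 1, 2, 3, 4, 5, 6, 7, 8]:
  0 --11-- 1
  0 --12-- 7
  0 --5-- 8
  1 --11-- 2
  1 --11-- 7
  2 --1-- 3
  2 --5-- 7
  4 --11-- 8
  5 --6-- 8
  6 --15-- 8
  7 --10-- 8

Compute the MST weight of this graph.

Applying Kruskal's algorithm (sort edges by weight, add if no cycle):
  Add (2,3) w=1
  Add (0,8) w=5
  Add (2,7) w=5
  Add (5,8) w=6
  Add (7,8) w=10
  Add (0,1) w=11
  Skip (1,7) w=11 (creates cycle)
  Skip (1,2) w=11 (creates cycle)
  Add (4,8) w=11
  Skip (0,7) w=12 (creates cycle)
  Add (6,8) w=15
MST weight = 64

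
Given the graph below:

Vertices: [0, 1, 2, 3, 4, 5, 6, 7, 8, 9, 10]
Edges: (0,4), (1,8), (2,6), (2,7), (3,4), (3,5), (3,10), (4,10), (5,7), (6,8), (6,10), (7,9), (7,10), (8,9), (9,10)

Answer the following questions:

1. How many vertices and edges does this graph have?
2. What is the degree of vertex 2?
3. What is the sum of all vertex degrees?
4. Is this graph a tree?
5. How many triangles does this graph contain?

Count: 11 vertices, 15 edges.
Vertex 2 has neighbors [6, 7], degree = 2.
Handshaking lemma: 2 * 15 = 30.
A tree on 11 vertices has 10 edges. This graph has 15 edges (5 extra). Not a tree.
Number of triangles = 2.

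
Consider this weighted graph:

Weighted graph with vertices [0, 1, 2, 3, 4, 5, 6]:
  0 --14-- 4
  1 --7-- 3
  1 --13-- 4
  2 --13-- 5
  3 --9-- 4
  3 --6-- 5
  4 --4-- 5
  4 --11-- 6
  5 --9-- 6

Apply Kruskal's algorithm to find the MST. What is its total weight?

Applying Kruskal's algorithm (sort edges by weight, add if no cycle):
  Add (4,5) w=4
  Add (3,5) w=6
  Add (1,3) w=7
  Skip (3,4) w=9 (creates cycle)
  Add (5,6) w=9
  Skip (4,6) w=11 (creates cycle)
  Skip (1,4) w=13 (creates cycle)
  Add (2,5) w=13
  Add (0,4) w=14
MST weight = 53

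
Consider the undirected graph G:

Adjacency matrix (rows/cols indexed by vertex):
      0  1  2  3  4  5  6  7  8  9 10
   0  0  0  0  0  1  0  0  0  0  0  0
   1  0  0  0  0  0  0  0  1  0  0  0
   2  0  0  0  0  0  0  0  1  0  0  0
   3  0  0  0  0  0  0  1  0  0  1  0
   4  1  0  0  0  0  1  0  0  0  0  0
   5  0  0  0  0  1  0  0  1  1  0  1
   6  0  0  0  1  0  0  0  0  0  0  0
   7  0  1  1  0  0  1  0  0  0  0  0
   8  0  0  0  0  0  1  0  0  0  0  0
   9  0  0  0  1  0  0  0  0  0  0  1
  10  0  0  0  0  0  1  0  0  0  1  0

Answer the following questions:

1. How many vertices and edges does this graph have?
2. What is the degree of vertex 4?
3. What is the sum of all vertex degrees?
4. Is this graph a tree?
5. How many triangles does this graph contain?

Count: 11 vertices, 10 edges.
Vertex 4 has neighbors [0, 5], degree = 2.
Handshaking lemma: 2 * 10 = 20.
A graph is a tree iff it is connected and has exactly n-1 edges. This graph is connected (all 11 vertices in one component) and has 11-1 = 10 edges. It is a tree.
Number of triangles = 0.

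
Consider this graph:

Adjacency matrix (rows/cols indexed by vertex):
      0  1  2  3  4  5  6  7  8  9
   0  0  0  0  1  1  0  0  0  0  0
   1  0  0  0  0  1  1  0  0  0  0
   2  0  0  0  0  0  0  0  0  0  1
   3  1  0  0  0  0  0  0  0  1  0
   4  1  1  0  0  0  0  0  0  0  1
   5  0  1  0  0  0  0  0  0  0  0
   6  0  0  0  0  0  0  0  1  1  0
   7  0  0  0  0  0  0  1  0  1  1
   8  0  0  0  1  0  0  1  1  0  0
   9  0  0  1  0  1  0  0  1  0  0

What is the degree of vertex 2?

Vertex 2 has neighbors [9], so deg(2) = 1.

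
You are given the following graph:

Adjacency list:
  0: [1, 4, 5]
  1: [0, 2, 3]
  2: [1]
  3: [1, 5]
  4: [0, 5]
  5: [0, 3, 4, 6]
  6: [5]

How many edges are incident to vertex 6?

Vertex 6 has neighbors [5], so deg(6) = 1.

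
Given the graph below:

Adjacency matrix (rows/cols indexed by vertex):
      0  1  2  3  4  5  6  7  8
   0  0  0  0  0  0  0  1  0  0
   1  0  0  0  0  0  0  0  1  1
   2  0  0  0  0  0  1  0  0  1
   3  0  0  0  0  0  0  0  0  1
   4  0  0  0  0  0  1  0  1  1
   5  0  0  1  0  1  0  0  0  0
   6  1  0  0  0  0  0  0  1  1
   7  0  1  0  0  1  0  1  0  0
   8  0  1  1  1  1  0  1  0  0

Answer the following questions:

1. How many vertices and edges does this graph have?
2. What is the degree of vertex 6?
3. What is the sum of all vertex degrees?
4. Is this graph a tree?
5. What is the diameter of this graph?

Count: 9 vertices, 11 edges.
Vertex 6 has neighbors [0, 7, 8], degree = 3.
Handshaking lemma: 2 * 11 = 22.
A tree on 9 vertices has 8 edges. This graph has 11 edges (3 extra). Not a tree.
Diameter (longest shortest path) = 4.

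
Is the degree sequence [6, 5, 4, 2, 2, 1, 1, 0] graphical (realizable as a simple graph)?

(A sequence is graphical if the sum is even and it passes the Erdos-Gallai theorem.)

Sum of degrees = 21. Sum is odd, so the sequence is NOT graphical.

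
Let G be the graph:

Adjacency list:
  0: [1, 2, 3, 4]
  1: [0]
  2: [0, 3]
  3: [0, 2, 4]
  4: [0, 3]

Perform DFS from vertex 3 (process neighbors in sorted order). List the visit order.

DFS from vertex 3 (neighbors processed in ascending order):
Visit order: 3, 0, 1, 2, 4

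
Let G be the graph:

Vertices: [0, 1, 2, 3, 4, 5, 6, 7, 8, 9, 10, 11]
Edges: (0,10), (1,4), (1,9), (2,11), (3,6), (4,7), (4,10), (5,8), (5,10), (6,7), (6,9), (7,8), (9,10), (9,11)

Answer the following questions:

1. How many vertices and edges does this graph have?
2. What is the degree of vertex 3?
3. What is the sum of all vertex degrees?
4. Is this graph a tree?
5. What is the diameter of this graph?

Count: 12 vertices, 14 edges.
Vertex 3 has neighbors [6], degree = 1.
Handshaking lemma: 2 * 14 = 28.
A tree on 12 vertices has 11 edges. This graph has 14 edges (3 extra). Not a tree.
Diameter (longest shortest path) = 5.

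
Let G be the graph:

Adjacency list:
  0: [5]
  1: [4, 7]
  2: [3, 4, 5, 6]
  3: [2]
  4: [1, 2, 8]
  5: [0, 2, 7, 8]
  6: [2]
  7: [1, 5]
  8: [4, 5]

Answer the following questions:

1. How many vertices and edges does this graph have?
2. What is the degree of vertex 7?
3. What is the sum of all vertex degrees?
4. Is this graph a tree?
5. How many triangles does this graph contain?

Count: 9 vertices, 10 edges.
Vertex 7 has neighbors [1, 5], degree = 2.
Handshaking lemma: 2 * 10 = 20.
A tree on 9 vertices has 8 edges. This graph has 10 edges (2 extra). Not a tree.
Number of triangles = 0.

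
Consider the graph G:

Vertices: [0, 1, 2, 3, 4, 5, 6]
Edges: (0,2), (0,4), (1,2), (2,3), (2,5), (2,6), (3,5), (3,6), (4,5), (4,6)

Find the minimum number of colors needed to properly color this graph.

The graph has a maximum clique of size 3 (lower bound on chromatic number).
A valid 3-coloring: {0: 1, 1: 1, 2: 0, 3: 1, 4: 0, 5: 2, 6: 2}.
Chromatic number = 3.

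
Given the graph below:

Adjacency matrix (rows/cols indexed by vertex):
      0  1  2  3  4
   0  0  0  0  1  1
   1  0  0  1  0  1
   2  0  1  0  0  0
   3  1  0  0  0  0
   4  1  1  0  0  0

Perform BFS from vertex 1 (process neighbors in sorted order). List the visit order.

BFS from vertex 1 (neighbors processed in ascending order):
Visit order: 1, 2, 4, 0, 3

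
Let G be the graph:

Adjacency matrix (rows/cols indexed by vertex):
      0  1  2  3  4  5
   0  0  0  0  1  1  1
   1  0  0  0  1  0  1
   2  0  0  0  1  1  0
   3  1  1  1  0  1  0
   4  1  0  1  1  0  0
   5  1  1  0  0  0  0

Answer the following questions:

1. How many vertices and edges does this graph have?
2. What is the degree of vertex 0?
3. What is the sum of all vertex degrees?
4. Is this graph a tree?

Count: 6 vertices, 8 edges.
Vertex 0 has neighbors [3, 4, 5], degree = 3.
Handshaking lemma: 2 * 8 = 16.
A tree on 6 vertices has 5 edges. This graph has 8 edges (3 extra). Not a tree.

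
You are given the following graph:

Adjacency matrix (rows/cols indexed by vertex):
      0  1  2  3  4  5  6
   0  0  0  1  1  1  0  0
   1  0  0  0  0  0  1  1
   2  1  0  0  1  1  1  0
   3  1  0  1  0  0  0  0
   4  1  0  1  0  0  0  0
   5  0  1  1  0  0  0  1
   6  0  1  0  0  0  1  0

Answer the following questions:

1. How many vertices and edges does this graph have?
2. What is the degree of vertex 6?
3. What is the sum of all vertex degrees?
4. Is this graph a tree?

Count: 7 vertices, 9 edges.
Vertex 6 has neighbors [1, 5], degree = 2.
Handshaking lemma: 2 * 9 = 18.
A tree on 7 vertices has 6 edges. This graph has 9 edges (3 extra). Not a tree.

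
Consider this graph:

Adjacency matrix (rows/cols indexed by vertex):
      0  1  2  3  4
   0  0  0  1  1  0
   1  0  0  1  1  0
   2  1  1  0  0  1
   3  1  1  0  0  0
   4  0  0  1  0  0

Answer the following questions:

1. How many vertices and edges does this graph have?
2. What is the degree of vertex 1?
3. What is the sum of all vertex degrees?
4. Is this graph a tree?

Count: 5 vertices, 5 edges.
Vertex 1 has neighbors [2, 3], degree = 2.
Handshaking lemma: 2 * 5 = 10.
A tree on 5 vertices has 4 edges. This graph has 5 edges (1 extra). Not a tree.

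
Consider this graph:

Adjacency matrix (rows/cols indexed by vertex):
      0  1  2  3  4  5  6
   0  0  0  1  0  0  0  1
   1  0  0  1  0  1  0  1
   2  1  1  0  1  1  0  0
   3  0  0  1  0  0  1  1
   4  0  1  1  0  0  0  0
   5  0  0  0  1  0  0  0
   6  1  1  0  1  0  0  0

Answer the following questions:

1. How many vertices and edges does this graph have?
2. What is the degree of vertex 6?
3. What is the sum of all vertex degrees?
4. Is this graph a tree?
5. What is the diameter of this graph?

Count: 7 vertices, 9 edges.
Vertex 6 has neighbors [0, 1, 3], degree = 3.
Handshaking lemma: 2 * 9 = 18.
A tree on 7 vertices has 6 edges. This graph has 9 edges (3 extra). Not a tree.
Diameter (longest shortest path) = 3.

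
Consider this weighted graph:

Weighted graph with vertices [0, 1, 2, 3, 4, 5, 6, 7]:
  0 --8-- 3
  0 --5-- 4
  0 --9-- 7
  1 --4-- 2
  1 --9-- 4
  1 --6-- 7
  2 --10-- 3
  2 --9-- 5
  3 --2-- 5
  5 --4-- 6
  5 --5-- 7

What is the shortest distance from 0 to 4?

Using Dijkstra's algorithm from vertex 0:
Shortest path: 0 -> 4
Total weight: 5 = 5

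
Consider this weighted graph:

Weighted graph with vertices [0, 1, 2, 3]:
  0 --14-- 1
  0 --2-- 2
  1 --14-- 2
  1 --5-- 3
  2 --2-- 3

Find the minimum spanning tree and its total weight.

Applying Kruskal's algorithm (sort edges by weight, add if no cycle):
  Add (0,2) w=2
  Add (2,3) w=2
  Add (1,3) w=5
  Skip (0,1) w=14 (creates cycle)
  Skip (1,2) w=14 (creates cycle)
MST weight = 9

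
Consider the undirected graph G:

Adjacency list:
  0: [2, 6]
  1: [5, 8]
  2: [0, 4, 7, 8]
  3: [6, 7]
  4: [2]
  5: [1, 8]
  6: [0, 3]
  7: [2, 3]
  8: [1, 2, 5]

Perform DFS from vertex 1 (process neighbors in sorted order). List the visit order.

DFS from vertex 1 (neighbors processed in ascending order):
Visit order: 1, 5, 8, 2, 0, 6, 3, 7, 4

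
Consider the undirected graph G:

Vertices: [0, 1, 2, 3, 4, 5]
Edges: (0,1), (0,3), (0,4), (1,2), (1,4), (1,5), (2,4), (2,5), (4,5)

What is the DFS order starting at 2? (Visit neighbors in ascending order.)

DFS from vertex 2 (neighbors processed in ascending order):
Visit order: 2, 1, 0, 3, 4, 5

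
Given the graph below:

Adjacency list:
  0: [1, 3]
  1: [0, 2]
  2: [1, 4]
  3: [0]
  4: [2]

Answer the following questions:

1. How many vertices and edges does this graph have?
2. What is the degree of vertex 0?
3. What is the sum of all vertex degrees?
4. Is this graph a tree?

Count: 5 vertices, 4 edges.
Vertex 0 has neighbors [1, 3], degree = 2.
Handshaking lemma: 2 * 4 = 8.
A graph is a tree iff it is connected and has exactly n-1 edges. This graph is connected (all 5 vertices in one component) and has 5-1 = 4 edges. It is a tree.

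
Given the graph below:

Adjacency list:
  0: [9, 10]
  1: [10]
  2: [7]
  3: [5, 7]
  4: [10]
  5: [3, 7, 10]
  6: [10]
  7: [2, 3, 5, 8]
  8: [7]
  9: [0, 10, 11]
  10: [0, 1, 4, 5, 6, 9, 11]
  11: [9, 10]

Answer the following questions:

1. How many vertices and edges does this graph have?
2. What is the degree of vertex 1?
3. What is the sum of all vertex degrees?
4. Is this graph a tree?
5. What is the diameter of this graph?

Count: 12 vertices, 14 edges.
Vertex 1 has neighbors [10], degree = 1.
Handshaking lemma: 2 * 14 = 28.
A tree on 12 vertices has 11 edges. This graph has 14 edges (3 extra). Not a tree.
Diameter (longest shortest path) = 4.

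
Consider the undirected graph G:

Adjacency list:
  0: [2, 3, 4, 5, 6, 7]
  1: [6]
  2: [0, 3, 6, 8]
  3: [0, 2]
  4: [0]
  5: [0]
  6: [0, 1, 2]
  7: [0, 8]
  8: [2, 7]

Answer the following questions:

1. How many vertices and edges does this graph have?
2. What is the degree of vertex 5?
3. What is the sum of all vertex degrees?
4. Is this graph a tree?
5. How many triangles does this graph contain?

Count: 9 vertices, 11 edges.
Vertex 5 has neighbors [0], degree = 1.
Handshaking lemma: 2 * 11 = 22.
A tree on 9 vertices has 8 edges. This graph has 11 edges (3 extra). Not a tree.
Number of triangles = 2.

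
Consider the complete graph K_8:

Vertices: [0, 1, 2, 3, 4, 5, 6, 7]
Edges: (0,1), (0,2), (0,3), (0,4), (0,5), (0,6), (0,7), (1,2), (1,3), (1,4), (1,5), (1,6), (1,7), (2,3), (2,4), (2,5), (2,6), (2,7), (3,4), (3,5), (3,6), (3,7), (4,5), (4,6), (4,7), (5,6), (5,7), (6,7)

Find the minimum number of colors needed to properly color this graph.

In K_8, every vertex is adjacent to every other vertex.
Each vertex needs a unique color.
Chromatic number = 8.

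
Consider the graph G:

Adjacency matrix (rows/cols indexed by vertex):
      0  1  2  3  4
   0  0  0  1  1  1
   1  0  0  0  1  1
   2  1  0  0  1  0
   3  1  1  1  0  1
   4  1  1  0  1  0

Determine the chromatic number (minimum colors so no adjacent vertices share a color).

The graph has a maximum clique of size 3 (lower bound on chromatic number).
A valid 3-coloring: {0: 1, 1: 1, 2: 2, 3: 0, 4: 2}.
Chromatic number = 3.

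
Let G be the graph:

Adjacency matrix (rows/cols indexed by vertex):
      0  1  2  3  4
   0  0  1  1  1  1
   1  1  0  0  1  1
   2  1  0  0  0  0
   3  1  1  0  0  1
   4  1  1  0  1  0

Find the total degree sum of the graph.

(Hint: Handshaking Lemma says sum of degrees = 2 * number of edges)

Count edges: 7 edges.
By Handshaking Lemma: sum of degrees = 2 * 7 = 14.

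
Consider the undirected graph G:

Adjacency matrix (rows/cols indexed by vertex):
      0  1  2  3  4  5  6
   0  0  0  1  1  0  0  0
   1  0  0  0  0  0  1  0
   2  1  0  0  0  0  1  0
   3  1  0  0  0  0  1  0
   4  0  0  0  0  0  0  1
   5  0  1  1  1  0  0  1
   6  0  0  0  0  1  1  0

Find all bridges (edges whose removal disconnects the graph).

A bridge is an edge whose removal increases the number of connected components.
Bridges found: (1,5), (4,6), (5,6)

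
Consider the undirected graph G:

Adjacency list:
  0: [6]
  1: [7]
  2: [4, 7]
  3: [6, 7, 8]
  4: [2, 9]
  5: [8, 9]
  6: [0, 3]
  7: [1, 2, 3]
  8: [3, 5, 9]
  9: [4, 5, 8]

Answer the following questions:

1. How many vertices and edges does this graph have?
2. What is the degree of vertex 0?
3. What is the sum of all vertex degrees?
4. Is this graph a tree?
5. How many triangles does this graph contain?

Count: 10 vertices, 11 edges.
Vertex 0 has neighbors [6], degree = 1.
Handshaking lemma: 2 * 11 = 22.
A tree on 10 vertices has 9 edges. This graph has 11 edges (2 extra). Not a tree.
Number of triangles = 1.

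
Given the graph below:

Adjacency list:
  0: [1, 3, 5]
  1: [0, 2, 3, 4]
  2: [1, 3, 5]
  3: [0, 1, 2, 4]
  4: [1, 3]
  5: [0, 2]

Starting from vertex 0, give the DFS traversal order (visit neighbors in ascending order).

DFS from vertex 0 (neighbors processed in ascending order):
Visit order: 0, 1, 2, 3, 4, 5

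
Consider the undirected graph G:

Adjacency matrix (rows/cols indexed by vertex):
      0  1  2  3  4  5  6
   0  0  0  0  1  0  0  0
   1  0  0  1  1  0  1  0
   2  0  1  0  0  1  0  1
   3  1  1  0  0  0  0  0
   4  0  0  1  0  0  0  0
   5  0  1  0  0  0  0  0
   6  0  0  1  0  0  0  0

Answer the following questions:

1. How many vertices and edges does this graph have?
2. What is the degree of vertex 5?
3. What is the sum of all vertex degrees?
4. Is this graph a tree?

Count: 7 vertices, 6 edges.
Vertex 5 has neighbors [1], degree = 1.
Handshaking lemma: 2 * 6 = 12.
A graph is a tree iff it is connected and has exactly n-1 edges. This graph is connected (all 7 vertices in one component) and has 7-1 = 6 edges. It is a tree.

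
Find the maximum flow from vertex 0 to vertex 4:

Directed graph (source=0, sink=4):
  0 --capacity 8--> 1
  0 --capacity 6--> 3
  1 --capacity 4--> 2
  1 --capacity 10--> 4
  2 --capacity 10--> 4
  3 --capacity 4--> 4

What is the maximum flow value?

Computing max flow:
  Flow on (0->1): 8/8
  Flow on (0->3): 4/6
  Flow on (1->4): 8/10
  Flow on (3->4): 4/4
Maximum flow = 12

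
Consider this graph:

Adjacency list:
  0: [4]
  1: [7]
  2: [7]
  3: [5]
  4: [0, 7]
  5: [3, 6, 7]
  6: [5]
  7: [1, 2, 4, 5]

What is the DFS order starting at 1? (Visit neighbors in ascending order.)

DFS from vertex 1 (neighbors processed in ascending order):
Visit order: 1, 7, 2, 4, 0, 5, 3, 6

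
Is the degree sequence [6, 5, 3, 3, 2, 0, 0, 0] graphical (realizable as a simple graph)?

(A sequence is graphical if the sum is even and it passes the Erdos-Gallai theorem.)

Sum of degrees = 19. Sum is odd, so the sequence is NOT graphical.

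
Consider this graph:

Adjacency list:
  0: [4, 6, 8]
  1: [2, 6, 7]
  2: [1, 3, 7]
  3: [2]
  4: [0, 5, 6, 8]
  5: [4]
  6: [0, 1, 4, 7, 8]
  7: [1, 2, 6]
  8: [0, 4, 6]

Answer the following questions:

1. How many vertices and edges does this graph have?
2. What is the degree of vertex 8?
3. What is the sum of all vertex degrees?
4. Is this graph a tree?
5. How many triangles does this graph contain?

Count: 9 vertices, 13 edges.
Vertex 8 has neighbors [0, 4, 6], degree = 3.
Handshaking lemma: 2 * 13 = 26.
A tree on 9 vertices has 8 edges. This graph has 13 edges (5 extra). Not a tree.
Number of triangles = 6.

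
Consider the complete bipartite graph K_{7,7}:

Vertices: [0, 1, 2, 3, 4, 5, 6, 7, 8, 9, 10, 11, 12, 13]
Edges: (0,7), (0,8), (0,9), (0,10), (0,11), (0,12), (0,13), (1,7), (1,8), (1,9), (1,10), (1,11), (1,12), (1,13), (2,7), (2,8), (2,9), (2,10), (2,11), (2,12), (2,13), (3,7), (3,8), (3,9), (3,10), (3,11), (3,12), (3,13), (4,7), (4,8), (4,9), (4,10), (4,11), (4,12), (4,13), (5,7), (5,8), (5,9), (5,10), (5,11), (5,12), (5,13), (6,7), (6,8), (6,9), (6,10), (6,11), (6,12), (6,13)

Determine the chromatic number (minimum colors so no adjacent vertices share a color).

K_{7,7} is bipartite: vertices split into two independent sets of size 7 and 7.
Color one set 0, the other 1. No adjacent vertices share a color.
Chromatic number = 2.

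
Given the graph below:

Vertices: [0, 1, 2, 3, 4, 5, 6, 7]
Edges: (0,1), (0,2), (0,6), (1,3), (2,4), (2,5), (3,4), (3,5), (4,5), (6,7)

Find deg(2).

Vertex 2 has neighbors [0, 4, 5], so deg(2) = 3.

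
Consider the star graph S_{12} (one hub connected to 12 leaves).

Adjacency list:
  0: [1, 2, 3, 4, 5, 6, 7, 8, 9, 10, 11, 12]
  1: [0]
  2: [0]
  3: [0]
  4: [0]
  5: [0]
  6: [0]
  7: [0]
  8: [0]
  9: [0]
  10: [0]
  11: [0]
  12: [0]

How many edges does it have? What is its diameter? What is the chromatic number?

Star graph S_{12}: the hub connects to all 12 leaves.
Edges = 12.
Diameter = 2 (any leaf to hub is 1, leaf to leaf through hub is 2).
Star graphs are bipartite (hub vs leaves), so chromatic number = 2.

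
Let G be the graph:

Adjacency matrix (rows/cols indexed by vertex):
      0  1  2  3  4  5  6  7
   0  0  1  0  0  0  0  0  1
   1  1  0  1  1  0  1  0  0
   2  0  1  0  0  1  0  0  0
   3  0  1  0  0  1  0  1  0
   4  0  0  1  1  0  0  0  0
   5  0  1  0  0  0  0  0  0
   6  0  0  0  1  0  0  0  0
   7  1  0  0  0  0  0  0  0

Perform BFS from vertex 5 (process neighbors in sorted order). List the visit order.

BFS from vertex 5 (neighbors processed in ascending order):
Visit order: 5, 1, 0, 2, 3, 7, 4, 6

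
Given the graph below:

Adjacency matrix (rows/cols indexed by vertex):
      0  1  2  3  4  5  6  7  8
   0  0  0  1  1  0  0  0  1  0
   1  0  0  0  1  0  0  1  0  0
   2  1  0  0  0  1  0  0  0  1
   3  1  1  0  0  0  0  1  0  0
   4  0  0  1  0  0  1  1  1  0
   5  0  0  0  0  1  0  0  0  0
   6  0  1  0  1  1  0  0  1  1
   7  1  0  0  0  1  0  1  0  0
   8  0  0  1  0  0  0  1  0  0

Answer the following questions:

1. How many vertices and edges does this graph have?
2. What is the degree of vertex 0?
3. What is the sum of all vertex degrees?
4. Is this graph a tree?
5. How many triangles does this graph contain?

Count: 9 vertices, 13 edges.
Vertex 0 has neighbors [2, 3, 7], degree = 3.
Handshaking lemma: 2 * 13 = 26.
A tree on 9 vertices has 8 edges. This graph has 13 edges (5 extra). Not a tree.
Number of triangles = 2.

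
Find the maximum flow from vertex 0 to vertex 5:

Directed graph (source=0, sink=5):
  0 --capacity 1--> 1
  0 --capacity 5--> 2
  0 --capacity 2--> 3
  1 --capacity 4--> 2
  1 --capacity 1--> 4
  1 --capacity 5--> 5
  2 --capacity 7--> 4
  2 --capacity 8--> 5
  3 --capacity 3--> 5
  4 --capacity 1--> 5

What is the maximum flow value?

Computing max flow:
  Flow on (0->1): 1/1
  Flow on (0->2): 5/5
  Flow on (0->3): 2/2
  Flow on (1->5): 1/5
  Flow on (2->5): 5/8
  Flow on (3->5): 2/3
Maximum flow = 8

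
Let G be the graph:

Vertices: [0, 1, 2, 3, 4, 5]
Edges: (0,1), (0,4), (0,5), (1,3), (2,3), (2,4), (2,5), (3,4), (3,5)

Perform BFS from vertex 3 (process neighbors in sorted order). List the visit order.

BFS from vertex 3 (neighbors processed in ascending order):
Visit order: 3, 1, 2, 4, 5, 0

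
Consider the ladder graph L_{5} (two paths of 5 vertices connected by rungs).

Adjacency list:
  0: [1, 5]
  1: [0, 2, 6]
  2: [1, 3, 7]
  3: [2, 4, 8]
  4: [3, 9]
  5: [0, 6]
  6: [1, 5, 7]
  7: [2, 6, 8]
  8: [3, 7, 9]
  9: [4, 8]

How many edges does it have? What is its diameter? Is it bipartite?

Ladder graph L_{5}: 5 rungs + 2 * (5-1) path edges = 5 + 8 = 13 edges.
Diameter = 5.
Ladder graphs are bipartite (alternating coloring along each path).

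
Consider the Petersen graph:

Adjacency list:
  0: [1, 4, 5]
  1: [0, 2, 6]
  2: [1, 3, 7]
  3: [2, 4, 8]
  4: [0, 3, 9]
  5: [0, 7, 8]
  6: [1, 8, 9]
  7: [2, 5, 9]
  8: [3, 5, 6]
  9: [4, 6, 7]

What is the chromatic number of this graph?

The Petersen graph contains odd cycles (e.g. the outer 5-cycle), so chi >= 3.
A proper 3-coloring exists (it is a well-known 3-chromatic graph).
Chromatic number = 3.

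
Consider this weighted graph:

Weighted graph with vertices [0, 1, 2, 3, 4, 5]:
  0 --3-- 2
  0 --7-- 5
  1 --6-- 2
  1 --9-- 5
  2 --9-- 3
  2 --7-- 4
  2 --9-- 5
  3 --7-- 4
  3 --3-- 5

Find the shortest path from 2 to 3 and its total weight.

Using Dijkstra's algorithm from vertex 2:
Shortest path: 2 -> 3
Total weight: 9 = 9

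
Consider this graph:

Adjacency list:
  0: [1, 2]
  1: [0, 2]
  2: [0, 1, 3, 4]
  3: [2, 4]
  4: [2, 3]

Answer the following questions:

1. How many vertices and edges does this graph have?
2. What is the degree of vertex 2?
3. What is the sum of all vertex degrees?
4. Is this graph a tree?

Count: 5 vertices, 6 edges.
Vertex 2 has neighbors [0, 1, 3, 4], degree = 4.
Handshaking lemma: 2 * 6 = 12.
A tree on 5 vertices has 4 edges. This graph has 6 edges (2 extra). Not a tree.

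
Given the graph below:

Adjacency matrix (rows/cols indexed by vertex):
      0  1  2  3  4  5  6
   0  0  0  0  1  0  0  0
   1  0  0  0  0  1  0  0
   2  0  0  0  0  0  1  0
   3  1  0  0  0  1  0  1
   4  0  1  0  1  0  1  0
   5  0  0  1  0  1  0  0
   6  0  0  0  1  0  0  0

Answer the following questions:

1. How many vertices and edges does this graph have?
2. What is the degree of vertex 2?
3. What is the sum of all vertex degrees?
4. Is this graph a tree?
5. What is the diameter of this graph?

Count: 7 vertices, 6 edges.
Vertex 2 has neighbors [5], degree = 1.
Handshaking lemma: 2 * 6 = 12.
A graph is a tree iff it is connected and has exactly n-1 edges. This graph is connected (all 7 vertices in one component) and has 7-1 = 6 edges. It is a tree.
Diameter (longest shortest path) = 4.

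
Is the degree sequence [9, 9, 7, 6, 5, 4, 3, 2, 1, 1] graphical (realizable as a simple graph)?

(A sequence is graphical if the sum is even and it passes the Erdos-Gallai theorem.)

Sum of degrees = 47. Sum is odd, so the sequence is NOT graphical.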